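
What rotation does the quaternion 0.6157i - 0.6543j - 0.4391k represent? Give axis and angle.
axis = (0.6157, -0.6543, -0.4391), θ = π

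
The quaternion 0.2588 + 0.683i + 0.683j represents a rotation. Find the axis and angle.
axis = (√2/2, √2/2, 0), θ = 5π/6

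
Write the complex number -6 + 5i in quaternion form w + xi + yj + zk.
-6 + 5i + 0j + 0k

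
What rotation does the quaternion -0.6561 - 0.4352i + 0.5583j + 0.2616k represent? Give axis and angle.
axis = (-0.5767, 0.7398, 0.3466), θ = 262°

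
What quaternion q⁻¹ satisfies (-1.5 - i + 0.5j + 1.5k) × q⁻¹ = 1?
-0.2609 + 0.1739i - 0.087j - 0.2609k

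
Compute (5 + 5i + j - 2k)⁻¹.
0.0909 - 0.0909i - 0.0182j + 0.0364k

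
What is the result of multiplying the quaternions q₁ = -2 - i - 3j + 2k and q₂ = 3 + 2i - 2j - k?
-8 - 2j + 16k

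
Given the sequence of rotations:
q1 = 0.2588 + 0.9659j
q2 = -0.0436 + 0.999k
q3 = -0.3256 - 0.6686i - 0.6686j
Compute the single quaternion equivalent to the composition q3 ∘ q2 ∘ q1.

q2 · q1 = -0.0113 - 0.9649i - 0.0421j + 0.2585k
q3 · q2 · q1 = -0.6696 + 0.1489i + 0.1941j - 0.7012k
-0.6696 + 0.1489i + 0.1941j - 0.7012k


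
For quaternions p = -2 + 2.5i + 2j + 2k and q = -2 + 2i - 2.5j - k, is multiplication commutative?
No: pq = 6 - 6i + 7.5j - 12.25k ≠ 6 - 12i - 5.5j + 8.25k = qp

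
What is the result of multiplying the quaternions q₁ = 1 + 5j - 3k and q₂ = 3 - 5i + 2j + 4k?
5 + 21i + 32j + 20k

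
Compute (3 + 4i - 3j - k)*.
3 - 4i + 3j + k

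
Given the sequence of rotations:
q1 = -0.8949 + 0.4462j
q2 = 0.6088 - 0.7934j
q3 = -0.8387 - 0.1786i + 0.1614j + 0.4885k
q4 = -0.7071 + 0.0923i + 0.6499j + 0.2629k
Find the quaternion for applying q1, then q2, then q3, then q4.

q2 · q1 = -0.1908 + 0.9817j
q3 · q2 · q1 = 0.0016 - 0.4455i - 0.8541j - 0.2685k
q4 · q3 · q2 · q1 = 0.6657 + 0.3652i + 0.5126j + 0.401k
0.6657 + 0.3652i + 0.5126j + 0.401k


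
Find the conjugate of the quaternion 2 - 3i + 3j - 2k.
2 + 3i - 3j + 2k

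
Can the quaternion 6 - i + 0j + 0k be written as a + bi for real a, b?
Yes. The quaternion 6 - i has j- and k-coefficients y = z = 0, so it lies in the complex subalgebra spanned by 1 and i.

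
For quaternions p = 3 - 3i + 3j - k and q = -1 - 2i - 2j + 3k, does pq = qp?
No: pq = 4i + 2j + 22k ≠ -10i - 20j - 2k = qp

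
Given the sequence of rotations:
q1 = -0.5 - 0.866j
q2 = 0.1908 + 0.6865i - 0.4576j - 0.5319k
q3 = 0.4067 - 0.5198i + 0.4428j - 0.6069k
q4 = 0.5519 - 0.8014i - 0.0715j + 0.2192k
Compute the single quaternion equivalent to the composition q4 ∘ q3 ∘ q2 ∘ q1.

q2 · q1 = -0.4917 - 0.8039i + 0.0636j - 0.3286k
q3 · q2 · q1 = -0.8454 - 0.1783i + 0.1252j + 0.4877k
q4 · q3 · q2 · q1 = -0.7074 + 0.5168i + 0.4813j - 0.0292k
-0.7074 + 0.5168i + 0.4813j - 0.0292k


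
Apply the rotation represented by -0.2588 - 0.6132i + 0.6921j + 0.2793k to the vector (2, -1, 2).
(-0.925, -1.94, -2.093)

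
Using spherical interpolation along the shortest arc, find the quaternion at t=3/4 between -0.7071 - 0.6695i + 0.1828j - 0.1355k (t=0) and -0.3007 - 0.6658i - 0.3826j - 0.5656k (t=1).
-0.4361 - 0.7146i - 0.2516j - 0.4856k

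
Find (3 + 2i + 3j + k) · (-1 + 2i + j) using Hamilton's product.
-10 + 3i + 2j - 5k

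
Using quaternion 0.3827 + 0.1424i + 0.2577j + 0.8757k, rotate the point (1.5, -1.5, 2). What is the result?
(0.789, 2.662, 0.891)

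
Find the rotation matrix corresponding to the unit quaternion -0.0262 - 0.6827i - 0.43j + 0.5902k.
[[-0.0665, 0.618, -0.7833], [0.5562, -0.6288, -0.5433], [-0.8284, -0.4718, -0.302]]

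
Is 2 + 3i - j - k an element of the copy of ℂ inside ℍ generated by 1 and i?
No. The quaternion 2 + 3i - j - k has j-coefficient y = -1 and k-coefficient z = -1, not both zero, so it does not lie in the complex subalgebra spanned by 1 and i.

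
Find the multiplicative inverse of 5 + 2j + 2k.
0.1515 - 0.0606j - 0.0606k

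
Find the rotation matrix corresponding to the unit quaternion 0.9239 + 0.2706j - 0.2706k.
[[0.7071, 0.5, 0.5], [-0.5, 0.8536, -0.1464], [-0.5, -0.1464, 0.8536]]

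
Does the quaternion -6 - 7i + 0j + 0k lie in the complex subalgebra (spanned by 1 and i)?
Yes. The quaternion -6 - 7i has j- and k-coefficients y = z = 0, so it lies in the complex subalgebra spanned by 1 and i.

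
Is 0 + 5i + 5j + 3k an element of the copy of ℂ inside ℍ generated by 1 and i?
No. The quaternion 5i + 5j + 3k has j-coefficient y = 5 and k-coefficient z = 3, not both zero, so it does not lie in the complex subalgebra spanned by 1 and i.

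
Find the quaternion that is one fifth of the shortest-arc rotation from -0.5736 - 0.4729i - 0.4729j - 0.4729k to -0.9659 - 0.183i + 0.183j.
-0.7147 - 0.4452i - 0.3593j - 0.4023k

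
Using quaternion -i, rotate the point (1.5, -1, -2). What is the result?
(1.5, 1, 2)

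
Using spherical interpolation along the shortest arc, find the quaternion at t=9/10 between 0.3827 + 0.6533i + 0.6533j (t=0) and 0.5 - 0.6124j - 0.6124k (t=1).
-0.4278 + 0.0906i + 0.6796j + 0.589k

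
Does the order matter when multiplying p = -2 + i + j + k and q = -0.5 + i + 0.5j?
Yes: pq = -0.5 - 3i - 0.5j - k ≠ -0.5 - 2i - 2.5j = qp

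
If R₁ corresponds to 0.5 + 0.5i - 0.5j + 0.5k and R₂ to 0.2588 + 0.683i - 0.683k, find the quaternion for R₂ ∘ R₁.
0.1294 + 0.1294i - 0.8124j - 0.5536k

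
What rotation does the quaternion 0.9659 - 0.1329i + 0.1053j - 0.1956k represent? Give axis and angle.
axis = (-0.5134, 0.4068, -0.7556), θ = π/6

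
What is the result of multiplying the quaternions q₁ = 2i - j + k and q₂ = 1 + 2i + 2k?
-6 - 3j + 3k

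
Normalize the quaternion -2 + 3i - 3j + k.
-0.417 + 0.6255i - 0.6255j + 0.2085k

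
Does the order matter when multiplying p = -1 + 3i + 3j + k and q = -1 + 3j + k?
Yes: pq = -9 - 3i - 9j + 7k ≠ -9 - 3i - 3j - 11k = qp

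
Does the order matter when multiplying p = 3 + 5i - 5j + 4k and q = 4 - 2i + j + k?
Yes: pq = 23 + 5i - 30j + 14k ≠ 23 + 23i - 4j + 24k = qp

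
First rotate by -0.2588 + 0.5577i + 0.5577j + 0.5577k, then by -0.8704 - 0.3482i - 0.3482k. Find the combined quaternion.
0.6136 - 0.2011i - 0.4854j - 0.5895k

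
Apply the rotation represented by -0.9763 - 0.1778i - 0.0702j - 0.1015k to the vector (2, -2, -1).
(2.112, -1.053, -1.852)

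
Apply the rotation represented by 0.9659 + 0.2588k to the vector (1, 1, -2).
(0.366, 1.366, -2)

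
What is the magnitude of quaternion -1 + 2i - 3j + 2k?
√18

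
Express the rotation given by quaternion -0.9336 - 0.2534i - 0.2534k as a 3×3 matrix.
[[0.8716, -0.4731, 0.1284], [0.4731, 0.7432, -0.4731], [0.1284, 0.4731, 0.8716]]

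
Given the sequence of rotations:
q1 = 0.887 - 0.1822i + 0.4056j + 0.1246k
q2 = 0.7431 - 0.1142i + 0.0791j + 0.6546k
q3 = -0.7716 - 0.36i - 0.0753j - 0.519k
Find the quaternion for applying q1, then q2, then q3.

q2 · q1 = 0.5247 - 0.4923i + 0.2665j + 0.6413k
q3 · q2 · q1 = -0.2292 + 0.281i + 0.2412j - 0.9002k
-0.2292 + 0.281i + 0.2412j - 0.9002k


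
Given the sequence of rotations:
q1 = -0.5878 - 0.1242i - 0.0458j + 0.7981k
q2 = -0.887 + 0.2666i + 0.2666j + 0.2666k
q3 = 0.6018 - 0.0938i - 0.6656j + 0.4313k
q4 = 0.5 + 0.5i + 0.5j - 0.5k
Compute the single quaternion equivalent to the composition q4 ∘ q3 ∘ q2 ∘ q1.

q2 · q1 = 0.3539 + 0.1784i - 0.362j - 0.8437k
q3 · q2 · q1 = 0.3527 + 0.7919i - 0.4556j - 0.2024k
q4 · q3 · q2 · q1 = -0.093 + 0.2433i - 0.3462j - 0.9013k
-0.093 + 0.2433i - 0.3462j - 0.9013k


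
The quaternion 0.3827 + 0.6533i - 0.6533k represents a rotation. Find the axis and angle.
axis = (√2/2, 0, -√2/2), θ = 3π/4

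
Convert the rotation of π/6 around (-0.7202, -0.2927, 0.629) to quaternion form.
0.9659 - 0.1864i - 0.0758j + 0.1628k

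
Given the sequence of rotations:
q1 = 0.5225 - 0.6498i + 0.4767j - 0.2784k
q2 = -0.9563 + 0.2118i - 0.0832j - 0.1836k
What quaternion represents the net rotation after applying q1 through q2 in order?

q2 · q1 = -0.3735 + 0.8428i - 0.3211j + 0.2172k
-0.3735 + 0.8428i - 0.3211j + 0.2172k


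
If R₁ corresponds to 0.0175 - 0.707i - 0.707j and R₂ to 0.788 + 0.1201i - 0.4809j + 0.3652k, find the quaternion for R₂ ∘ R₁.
-0.2413 - 0.2968i - 0.8237j - 0.4185k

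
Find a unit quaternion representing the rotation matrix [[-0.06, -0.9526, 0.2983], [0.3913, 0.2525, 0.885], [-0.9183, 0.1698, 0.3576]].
0.6225 - 0.2872i + 0.4886j + 0.5397k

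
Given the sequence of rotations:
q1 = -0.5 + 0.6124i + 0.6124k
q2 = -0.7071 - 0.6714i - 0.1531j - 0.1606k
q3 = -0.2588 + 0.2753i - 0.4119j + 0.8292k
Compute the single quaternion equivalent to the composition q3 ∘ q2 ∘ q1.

q2 · q1 = 0.8631 - 0.1911i + 0.3894j - 0.259k
q3 · q2 · q1 = 0.2044 + 0.0709i - 0.5434j + 0.8112k
0.2044 + 0.0709i - 0.5434j + 0.8112k


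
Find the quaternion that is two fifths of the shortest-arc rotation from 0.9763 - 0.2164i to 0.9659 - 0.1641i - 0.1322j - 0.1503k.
0.9772 - 0.1965i - 0.0532j - 0.0605k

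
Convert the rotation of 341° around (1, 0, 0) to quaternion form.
-0.9863 + 0.165i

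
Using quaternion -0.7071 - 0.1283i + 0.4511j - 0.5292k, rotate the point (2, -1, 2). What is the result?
(-0.074, -0.459, 2.964)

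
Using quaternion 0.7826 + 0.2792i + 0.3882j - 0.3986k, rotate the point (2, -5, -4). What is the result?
(-4.982, -0.46, -4.469)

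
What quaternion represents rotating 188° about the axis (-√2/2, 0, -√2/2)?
-0.0698 - 0.7054i - 0.7054k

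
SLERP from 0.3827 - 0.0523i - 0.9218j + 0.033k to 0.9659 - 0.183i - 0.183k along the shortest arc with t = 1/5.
0.5808 - 0.0923i - 0.8086j - 0.0175k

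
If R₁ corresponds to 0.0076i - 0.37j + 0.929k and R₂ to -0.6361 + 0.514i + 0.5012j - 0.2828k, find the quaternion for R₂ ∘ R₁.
0.4443 + 0.3561i - 0.2443j - 0.7849k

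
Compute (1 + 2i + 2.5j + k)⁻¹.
0.0816 - 0.1633i - 0.2041j - 0.0816k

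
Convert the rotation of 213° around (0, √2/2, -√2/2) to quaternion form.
-0.284 + 0.678j - 0.678k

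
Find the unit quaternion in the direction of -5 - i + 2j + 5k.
-0.6742 - 0.1348i + 0.2697j + 0.6742k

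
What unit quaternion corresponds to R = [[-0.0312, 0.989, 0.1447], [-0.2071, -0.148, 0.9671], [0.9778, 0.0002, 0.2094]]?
0.5075 - 0.4763i - 0.4104j - 0.5892k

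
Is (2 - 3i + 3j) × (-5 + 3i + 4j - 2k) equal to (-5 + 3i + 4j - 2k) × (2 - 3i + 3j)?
No: pq = -13 + 15i - 13j - 25k ≠ -13 + 27i - j + 17k = qp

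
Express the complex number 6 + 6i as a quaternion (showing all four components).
6 + 6i + 0j + 0k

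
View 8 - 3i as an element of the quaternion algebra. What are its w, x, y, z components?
8 - 3i + 0j + 0k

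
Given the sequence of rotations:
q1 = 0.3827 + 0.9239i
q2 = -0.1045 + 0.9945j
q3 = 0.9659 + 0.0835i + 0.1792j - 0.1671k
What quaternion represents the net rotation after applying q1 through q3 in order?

q2 · q1 = -0.04 - 0.0965i + 0.3806j - 0.9188k
q3 · q2 · q1 = -0.2523 - 0.1976i + 0.4533j - 0.8317k
-0.2523 - 0.1976i + 0.4533j - 0.8317k


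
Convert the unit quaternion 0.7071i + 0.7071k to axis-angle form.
axis = (√2/2, 0, √2/2), θ = π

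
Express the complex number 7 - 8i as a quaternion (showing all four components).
7 - 8i + 0j + 0k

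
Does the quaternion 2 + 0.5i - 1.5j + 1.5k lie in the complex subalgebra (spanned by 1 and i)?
No. The quaternion 2 + 0.5i - 1.5j + 1.5k has j-coefficient y = -1.5 and k-coefficient z = 1.5, not both zero, so it does not lie in the complex subalgebra spanned by 1 and i.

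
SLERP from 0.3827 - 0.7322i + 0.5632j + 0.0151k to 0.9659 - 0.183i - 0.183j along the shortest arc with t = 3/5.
0.862 - 0.4852i + 0.1469j + 0.0074k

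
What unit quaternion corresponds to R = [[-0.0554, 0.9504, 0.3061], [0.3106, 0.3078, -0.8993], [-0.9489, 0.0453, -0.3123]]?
0.4848 + 0.4871i + 0.6472j - 0.3299k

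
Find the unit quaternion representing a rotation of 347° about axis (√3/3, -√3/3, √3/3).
-0.9936 + 0.0654i - 0.0654j + 0.0654k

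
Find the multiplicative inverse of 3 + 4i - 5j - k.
0.0588 - 0.0784i + 0.098j + 0.0196k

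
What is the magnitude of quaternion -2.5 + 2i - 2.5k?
4.062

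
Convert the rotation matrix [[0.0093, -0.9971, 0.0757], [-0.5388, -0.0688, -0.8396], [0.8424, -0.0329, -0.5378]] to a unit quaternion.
0.3173 + 0.6356i - 0.6041j + 0.3611k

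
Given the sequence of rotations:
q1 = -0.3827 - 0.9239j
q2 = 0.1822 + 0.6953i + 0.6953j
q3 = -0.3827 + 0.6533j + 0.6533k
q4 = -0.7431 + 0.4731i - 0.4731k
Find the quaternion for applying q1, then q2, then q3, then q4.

q2 · q1 = 0.5727 - 0.2661i - 0.4344j - 0.6424k
q3 · q2 · q1 = 0.4843 - 0.034i + 0.3665j + 0.7938k
q4 · q3 · q2 · q1 = 0.0317 + 0.4278i - 0.6318j - 0.6456k
0.0317 + 0.4278i - 0.6318j - 0.6456k


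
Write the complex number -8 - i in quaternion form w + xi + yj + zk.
-8 - i + 0j + 0k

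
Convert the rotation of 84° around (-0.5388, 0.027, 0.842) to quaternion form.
0.7431 - 0.3605i + 0.0181j + 0.5634k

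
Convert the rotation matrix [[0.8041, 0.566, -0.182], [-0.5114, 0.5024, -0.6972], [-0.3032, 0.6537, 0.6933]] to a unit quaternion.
0.866 + 0.39i + 0.035j - 0.311k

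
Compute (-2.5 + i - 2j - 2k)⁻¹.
-0.1639 - 0.0656i + 0.1311j + 0.1311k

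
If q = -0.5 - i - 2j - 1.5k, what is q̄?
-0.5 + i + 2j + 1.5k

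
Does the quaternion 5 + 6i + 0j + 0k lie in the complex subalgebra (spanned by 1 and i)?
Yes. The quaternion 5 + 6i has j- and k-coefficients y = z = 0, so it lies in the complex subalgebra spanned by 1 and i.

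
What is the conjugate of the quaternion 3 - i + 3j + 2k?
3 + i - 3j - 2k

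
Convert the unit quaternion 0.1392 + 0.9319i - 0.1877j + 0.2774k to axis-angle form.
axis = (0.9411, -0.1895, 0.2801), θ = 164°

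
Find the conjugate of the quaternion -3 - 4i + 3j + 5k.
-3 + 4i - 3j - 5k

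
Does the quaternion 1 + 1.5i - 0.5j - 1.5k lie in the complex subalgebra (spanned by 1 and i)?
No. The quaternion 1 + 1.5i - 0.5j - 1.5k has j-coefficient y = -0.5 and k-coefficient z = -1.5, not both zero, so it does not lie in the complex subalgebra spanned by 1 and i.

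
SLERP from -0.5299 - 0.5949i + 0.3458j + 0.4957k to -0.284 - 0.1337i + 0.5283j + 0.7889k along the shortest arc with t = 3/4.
-0.3608 - 0.262i + 0.5006j + 0.742k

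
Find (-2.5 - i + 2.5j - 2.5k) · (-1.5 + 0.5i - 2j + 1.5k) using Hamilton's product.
13 - i + 1.5j + 0.75k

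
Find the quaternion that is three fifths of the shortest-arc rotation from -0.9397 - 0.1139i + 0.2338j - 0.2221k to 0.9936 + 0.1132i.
-0.9847 - 0.115i + 0.0949j - 0.0902k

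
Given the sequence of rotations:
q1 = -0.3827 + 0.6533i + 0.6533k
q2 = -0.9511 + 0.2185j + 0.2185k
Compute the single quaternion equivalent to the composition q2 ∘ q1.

q2 · q1 = 0.2212 - 0.4786i + 0.0591j - 0.8477k
0.2212 - 0.4786i + 0.0591j - 0.8477k


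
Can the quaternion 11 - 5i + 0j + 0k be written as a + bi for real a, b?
Yes. The quaternion 11 - 5i has j- and k-coefficients y = z = 0, so it lies in the complex subalgebra spanned by 1 and i.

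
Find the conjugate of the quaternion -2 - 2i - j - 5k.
-2 + 2i + j + 5k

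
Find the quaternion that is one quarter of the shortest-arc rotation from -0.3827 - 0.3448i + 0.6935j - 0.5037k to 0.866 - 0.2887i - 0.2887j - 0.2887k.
-0.6116 - 0.2i + 0.6878j - 0.3359k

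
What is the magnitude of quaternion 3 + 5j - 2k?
√38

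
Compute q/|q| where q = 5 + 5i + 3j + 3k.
0.6063 + 0.6063i + 0.3638j + 0.3638k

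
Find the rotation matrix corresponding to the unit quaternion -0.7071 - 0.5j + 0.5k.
[[0, 0.7071, 0.7071], [-0.7071, 0.5, -0.5], [-0.7071, -0.5, 0.5]]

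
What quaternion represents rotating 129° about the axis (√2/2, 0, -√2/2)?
0.4305 + 0.6382i - 0.6382k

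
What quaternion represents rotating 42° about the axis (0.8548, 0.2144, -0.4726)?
0.9336 + 0.3063i + 0.0768j - 0.1694k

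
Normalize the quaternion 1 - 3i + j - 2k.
0.2582 - 0.7746i + 0.2582j - 0.5164k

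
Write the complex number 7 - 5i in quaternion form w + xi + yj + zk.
7 - 5i + 0j + 0k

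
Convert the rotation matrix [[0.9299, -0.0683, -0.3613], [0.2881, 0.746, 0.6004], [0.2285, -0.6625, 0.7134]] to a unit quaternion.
0.9205 - 0.343i - 0.1602j + 0.0968k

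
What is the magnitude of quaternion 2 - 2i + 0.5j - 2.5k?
3.808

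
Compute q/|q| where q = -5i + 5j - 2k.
-0.6804i + 0.6804j - 0.2722k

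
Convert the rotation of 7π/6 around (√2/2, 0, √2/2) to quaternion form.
-0.2588 + 0.683i + 0.683k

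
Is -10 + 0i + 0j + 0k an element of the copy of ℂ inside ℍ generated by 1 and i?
Yes. The quaternion -10 has j- and k-coefficients y = z = 0, so it lies in the complex subalgebra spanned by 1 and i.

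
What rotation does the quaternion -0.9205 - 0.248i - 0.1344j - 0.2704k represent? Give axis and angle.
axis = (-0.6347, -0.344, -0.692), θ = 314°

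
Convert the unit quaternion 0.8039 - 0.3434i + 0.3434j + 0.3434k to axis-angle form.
axis = (-√3/3, √3/3, √3/3), θ = 73°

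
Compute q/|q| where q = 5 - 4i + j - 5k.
0.6108 - 0.4887i + 0.1222j - 0.6108k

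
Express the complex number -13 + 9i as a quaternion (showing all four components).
-13 + 9i + 0j + 0k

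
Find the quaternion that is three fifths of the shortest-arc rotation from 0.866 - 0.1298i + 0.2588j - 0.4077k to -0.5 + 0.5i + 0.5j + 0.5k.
0.7288 - 0.3919i - 0.2141j - 0.5191k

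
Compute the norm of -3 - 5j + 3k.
√43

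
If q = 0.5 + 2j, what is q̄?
0.5 - 2j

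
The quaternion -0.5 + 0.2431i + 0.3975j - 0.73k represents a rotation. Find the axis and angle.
axis = (0.2807, 0.459, -0.8429), θ = 4π/3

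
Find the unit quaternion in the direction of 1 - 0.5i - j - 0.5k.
0.6325 - 0.3162i - 0.6325j - 0.3162k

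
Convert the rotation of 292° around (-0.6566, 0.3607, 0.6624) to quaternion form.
-0.829 - 0.3672i + 0.2017j + 0.3704k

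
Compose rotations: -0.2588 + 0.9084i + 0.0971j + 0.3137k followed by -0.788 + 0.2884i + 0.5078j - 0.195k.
-0.0462 - 0.6122i - 0.4755j - 0.63k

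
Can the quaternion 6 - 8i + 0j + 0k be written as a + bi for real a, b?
Yes. The quaternion 6 - 8i has j- and k-coefficients y = z = 0, so it lies in the complex subalgebra spanned by 1 and i.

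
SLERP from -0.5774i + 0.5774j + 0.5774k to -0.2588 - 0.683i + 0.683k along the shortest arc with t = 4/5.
-0.2127 - 0.6853i + 0.124j + 0.6853k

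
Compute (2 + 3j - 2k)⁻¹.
0.1176 - 0.1765j + 0.1176k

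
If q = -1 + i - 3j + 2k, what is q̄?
-1 - i + 3j - 2k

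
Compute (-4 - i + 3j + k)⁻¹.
-0.1481 + 0.037i - 0.1111j - 0.037k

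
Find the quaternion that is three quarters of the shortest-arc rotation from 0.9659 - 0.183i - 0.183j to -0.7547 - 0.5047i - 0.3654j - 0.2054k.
0.8886 + 0.3534i + 0.2411j + 0.1654k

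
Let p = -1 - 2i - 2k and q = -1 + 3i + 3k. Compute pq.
13 - i - k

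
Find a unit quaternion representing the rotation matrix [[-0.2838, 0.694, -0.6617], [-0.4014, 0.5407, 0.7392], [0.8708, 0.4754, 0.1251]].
0.5878 - 0.1122i - 0.6518j - 0.4659k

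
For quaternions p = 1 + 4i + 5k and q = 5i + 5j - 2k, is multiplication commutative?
No: pq = -10 - 20i + 38j + 18k ≠ -10 + 30i - 28j - 22k = qp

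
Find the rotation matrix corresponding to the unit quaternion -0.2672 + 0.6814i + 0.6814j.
[[0.0714, 0.9286, -0.3641], [0.9286, 0.0714, 0.3641], [0.3641, -0.3641, -0.8572]]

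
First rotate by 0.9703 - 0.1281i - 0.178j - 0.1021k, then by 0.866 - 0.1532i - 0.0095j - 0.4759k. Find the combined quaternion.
0.7704 - 0.3433i - 0.118j - 0.5241k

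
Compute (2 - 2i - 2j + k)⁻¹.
0.1538 + 0.1538i + 0.1538j - 0.0769k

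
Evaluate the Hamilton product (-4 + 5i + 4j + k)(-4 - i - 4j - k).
38 - 16i + 4j - 16k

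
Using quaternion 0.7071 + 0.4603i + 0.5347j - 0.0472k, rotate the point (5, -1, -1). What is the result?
(0.847, 2.257, -4.603)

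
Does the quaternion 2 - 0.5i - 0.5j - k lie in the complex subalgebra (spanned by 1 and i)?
No. The quaternion 2 - 0.5i - 0.5j - k has j-coefficient y = -0.5 and k-coefficient z = -1, not both zero, so it does not lie in the complex subalgebra spanned by 1 and i.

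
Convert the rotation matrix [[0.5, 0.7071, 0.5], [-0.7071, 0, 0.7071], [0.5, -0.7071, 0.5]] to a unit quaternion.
0.7071 - 0.5i - 0.5k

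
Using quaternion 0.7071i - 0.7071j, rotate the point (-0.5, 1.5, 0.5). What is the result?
(-1.5, 0.5, -0.5)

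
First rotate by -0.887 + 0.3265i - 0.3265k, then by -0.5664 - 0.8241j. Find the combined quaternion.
0.5024 + 0.0841i + 0.731j + 0.454k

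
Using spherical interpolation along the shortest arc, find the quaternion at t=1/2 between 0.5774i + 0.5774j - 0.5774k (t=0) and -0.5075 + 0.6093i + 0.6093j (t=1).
-0.2749 + 0.6429i + 0.6429j - 0.3128k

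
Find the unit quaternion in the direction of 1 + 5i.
0.1961 + 0.9806i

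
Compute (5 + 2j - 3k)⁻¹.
0.1316 - 0.0526j + 0.0789k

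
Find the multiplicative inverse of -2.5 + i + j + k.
-0.2703 - 0.1081i - 0.1081j - 0.1081k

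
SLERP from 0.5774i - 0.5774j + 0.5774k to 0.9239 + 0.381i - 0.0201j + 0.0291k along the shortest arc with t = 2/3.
0.735 + 0.557i - 0.2698j + 0.277k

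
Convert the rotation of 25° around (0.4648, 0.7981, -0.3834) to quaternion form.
0.9763 + 0.1006i + 0.1727j - 0.083k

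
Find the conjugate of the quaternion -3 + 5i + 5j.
-3 - 5i - 5j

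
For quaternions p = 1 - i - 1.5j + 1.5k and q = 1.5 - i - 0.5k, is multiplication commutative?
No: pq = 1.25 - 1.75i - 4.25j + 0.25k ≠ 1.25 - 3.25i - 0.25j + 3.25k = qp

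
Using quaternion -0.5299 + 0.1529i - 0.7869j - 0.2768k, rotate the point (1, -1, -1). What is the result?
(-0.607, -1.345, -0.907)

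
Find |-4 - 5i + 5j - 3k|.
√75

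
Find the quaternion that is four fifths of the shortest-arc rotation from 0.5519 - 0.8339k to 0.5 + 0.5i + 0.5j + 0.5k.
-0.3024 - 0.4596i - 0.4596j - 0.6972k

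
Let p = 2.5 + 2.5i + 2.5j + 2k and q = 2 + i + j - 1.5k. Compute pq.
3 + 1.75i + 13.25j + 0.25k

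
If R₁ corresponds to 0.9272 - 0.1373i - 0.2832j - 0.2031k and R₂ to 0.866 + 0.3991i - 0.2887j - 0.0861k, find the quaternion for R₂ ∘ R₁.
0.7585 + 0.2854i - 0.4201j - 0.4084k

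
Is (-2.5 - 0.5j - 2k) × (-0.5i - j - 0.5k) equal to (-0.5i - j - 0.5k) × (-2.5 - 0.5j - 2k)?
No: pq = -1.5 - 0.5i + 3.5j + k ≠ -1.5 + 3i + 1.5j + 1.5k = qp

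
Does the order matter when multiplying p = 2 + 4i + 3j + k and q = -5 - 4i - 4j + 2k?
Yes: pq = 16 - 18i - 35j - 5k ≠ 16 - 38i - 11j + 3k = qp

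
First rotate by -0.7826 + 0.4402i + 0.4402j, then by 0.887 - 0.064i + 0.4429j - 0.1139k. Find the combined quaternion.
-0.861 + 0.4907i - 0.0063j - 0.134k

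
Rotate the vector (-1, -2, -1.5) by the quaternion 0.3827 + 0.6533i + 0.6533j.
(-2.604, -0.396, 0.561)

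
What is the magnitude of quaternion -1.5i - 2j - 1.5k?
2.915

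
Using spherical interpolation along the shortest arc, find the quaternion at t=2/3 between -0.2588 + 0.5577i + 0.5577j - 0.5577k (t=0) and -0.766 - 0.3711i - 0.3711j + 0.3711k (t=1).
0.4746 + 0.5082i + 0.5082j - 0.5082k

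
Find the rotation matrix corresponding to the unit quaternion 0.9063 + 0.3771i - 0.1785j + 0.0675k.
[[0.9272, -0.257, -0.2726], [-0.0123, 0.7065, -0.7076], [0.3745, 0.6594, 0.6519]]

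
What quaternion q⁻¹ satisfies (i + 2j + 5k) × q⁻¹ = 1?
-0.0333i - 0.0667j - 0.1667k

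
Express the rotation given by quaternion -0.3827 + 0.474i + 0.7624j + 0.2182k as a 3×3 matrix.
[[-0.2577, 0.8898, -0.3767], [0.5557, 0.4554, 0.6955], [0.7904, -0.0301, -0.6119]]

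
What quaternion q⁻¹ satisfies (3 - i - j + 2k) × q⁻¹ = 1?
0.2 + 0.0667i + 0.0667j - 0.1333k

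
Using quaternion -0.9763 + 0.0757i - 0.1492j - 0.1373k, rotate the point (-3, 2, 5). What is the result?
(-1.982, 2.109, 5.443)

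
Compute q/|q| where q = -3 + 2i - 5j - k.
-0.4804 + 0.3203i - 0.8006j - 0.1601k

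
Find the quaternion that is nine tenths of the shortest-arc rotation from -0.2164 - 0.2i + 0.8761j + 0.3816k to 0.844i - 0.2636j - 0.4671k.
-0.0253 - 0.8065i + 0.3469j + 0.478k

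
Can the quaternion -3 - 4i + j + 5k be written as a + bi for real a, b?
No. The quaternion -3 - 4i + j + 5k has j-coefficient y = 1 and k-coefficient z = 5, not both zero, so it does not lie in the complex subalgebra spanned by 1 and i.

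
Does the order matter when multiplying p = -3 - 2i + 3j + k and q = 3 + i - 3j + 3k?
Yes: pq = -1 + 3i + 25j - 3k ≠ -1 - 21i + 11j - 9k = qp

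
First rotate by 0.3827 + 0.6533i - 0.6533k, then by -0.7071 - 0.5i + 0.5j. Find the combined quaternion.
0.056 - 0.9799i - 0.1353j + 0.1353k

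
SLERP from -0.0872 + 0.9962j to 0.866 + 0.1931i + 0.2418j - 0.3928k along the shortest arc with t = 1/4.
0.2252 + 0.0674i + 0.9623j - 0.137k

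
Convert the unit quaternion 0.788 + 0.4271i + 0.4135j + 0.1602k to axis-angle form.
axis = (0.6937, 0.6716, 0.2602), θ = 76°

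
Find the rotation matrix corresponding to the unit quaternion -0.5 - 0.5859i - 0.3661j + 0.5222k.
[[0.1866, 0.9512, -0.2458], [-0.0932, -0.2319, -0.9683], [-0.978, 0.2035, 0.0454]]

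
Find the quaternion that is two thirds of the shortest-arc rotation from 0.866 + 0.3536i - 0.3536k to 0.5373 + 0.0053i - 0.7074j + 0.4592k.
0.7914 + 0.1557i - 0.5534j + 0.2077k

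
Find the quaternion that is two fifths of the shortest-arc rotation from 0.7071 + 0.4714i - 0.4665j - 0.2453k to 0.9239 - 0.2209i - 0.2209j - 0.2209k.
0.8579 + 0.2062i - 0.3961j - 0.2541k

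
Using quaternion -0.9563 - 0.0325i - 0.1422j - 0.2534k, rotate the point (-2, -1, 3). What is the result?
(-0.322, -1.828, 3.249)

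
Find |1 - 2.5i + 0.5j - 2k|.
3.391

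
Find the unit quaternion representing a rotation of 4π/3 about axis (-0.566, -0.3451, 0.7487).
-0.5 - 0.4902i - 0.2989j + 0.6484k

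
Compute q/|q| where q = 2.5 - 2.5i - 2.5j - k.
0.5625 - 0.5625i - 0.5625j - 0.225k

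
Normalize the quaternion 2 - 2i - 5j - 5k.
0.2626 - 0.2626i - 0.6565j - 0.6565k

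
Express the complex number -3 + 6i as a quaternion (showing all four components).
-3 + 6i + 0j + 0k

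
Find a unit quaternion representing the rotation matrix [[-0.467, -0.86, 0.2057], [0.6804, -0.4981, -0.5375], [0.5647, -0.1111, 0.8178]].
0.4617 + 0.2309i - 0.1944j + 0.8341k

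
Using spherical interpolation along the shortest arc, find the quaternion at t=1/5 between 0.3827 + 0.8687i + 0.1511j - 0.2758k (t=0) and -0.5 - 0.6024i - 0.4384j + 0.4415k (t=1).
0.4131 + 0.8277i + 0.2129j - 0.3145k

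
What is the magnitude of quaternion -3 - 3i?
√18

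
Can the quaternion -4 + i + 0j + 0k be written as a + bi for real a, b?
Yes. The quaternion -4 + i has j- and k-coefficients y = z = 0, so it lies in the complex subalgebra spanned by 1 and i.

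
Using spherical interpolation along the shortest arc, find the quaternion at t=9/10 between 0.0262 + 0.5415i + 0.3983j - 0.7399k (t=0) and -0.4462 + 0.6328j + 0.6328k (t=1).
0.4318 + 0.0743i - 0.5526j - 0.7089k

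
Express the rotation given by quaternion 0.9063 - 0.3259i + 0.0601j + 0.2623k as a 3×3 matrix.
[[0.8552, -0.5146, -0.062], [0.4363, 0.65, 0.6223], [-0.2799, -0.5592, 0.7804]]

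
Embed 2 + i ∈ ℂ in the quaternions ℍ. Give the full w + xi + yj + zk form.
2 + i + 0j + 0k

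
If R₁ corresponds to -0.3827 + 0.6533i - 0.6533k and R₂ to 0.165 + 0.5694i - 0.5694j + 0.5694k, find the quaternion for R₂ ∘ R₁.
-0.0631 + 0.2619i + 0.9619j + 0.0463k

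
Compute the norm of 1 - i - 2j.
√6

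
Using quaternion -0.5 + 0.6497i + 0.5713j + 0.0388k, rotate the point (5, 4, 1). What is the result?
(4.325, 4.823, 0.19)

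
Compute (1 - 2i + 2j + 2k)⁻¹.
0.0769 + 0.1538i - 0.1538j - 0.1538k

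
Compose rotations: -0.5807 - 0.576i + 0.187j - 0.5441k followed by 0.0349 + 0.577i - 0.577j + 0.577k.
0.7339 - 0.1491i + 0.3232j - 0.5785k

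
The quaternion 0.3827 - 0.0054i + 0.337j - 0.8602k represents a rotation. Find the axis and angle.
axis = (-0.0058, 0.3648, -0.9311), θ = 3π/4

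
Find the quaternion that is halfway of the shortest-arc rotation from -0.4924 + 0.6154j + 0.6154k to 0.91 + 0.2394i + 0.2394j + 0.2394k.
-0.9233 - 0.1576i + 0.2476j + 0.2476k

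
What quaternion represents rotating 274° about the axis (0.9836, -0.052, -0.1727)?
-0.7314 + 0.6708i - 0.0355j - 0.1178k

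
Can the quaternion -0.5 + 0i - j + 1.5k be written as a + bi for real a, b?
No. The quaternion -0.5 - j + 1.5k has j-coefficient y = -1 and k-coefficient z = 1.5, not both zero, so it does not lie in the complex subalgebra spanned by 1 and i.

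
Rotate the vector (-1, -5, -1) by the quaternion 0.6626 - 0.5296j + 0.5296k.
(4.333, -2.336, 1.664)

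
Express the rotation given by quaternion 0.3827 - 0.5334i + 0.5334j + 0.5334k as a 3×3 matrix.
[[-0.1381, -0.9773, -0.1608], [-0.1608, -0.1381, 0.9773], [-0.9773, 0.1608, -0.1381]]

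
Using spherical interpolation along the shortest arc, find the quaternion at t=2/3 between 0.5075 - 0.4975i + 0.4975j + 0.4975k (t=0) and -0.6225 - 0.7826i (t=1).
-0.2811 - 0.8983i + 0.2388j + 0.2388k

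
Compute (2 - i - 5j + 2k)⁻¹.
0.0588 + 0.0294i + 0.1471j - 0.0588k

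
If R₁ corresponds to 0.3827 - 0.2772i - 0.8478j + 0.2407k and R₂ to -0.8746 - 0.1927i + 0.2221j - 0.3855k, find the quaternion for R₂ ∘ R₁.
-0.107 - 0.1047i + 0.9797j - 0.1331k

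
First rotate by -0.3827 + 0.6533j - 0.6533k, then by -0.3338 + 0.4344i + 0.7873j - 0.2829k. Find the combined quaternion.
-0.5714 - 0.4958i - 0.2356j + 0.6101k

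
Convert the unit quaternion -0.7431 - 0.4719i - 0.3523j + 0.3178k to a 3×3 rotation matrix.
[[0.5498, 0.8048, 0.2236], [-0.1398, 0.3526, -0.9253], [-0.8235, 0.4774, 0.3064]]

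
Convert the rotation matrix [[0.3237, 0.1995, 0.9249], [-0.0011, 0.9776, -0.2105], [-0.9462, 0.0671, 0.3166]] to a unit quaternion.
0.809 + 0.0858i + 0.5782j - 0.062k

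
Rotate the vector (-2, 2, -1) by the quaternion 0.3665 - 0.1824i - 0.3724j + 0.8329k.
(0.957, -1.914, -2.102)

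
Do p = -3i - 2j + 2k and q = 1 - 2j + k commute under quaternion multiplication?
No: pq = -6 - i + j + 8k ≠ -6 - 5i - 5j - 4k = qp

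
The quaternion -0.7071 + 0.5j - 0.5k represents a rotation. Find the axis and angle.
axis = (0, √2/2, -√2/2), θ = 3π/2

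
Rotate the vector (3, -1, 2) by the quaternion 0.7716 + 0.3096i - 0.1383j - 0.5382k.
(-0.691, -3.635, 0.554)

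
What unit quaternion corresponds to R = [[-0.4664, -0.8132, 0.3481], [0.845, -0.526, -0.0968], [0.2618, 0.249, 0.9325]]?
0.4848 + 0.1783i + 0.0445j + 0.8551k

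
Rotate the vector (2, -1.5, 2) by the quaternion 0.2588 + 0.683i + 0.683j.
(-0.558, 1.058, -2.969)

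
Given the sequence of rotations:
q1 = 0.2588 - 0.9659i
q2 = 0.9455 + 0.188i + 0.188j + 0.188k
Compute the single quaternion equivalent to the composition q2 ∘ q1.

q2 · q1 = 0.4263 - 0.8646i - 0.1329j + 0.2302k
0.4263 - 0.8646i - 0.1329j + 0.2302k


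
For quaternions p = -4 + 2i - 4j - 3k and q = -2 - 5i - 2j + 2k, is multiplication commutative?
No: pq = 16 + 2i + 27j - 26k ≠ 16 + 30i + 5j + 22k = qp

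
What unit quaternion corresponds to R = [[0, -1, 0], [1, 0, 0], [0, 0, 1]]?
0.7071 + 0.7071k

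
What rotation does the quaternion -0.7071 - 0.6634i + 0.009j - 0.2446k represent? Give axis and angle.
axis = (-0.9382, 0.0127, -0.3459), θ = 3π/2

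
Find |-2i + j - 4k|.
√21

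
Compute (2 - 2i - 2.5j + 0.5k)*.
2 + 2i + 2.5j - 0.5k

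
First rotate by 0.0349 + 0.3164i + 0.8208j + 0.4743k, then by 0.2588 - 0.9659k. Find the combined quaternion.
0.4672 + 0.8747i - 0.0932j + 0.089k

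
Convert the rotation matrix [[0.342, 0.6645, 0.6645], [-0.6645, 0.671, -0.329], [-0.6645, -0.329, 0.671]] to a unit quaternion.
0.8191 + 0.4056j - 0.4056k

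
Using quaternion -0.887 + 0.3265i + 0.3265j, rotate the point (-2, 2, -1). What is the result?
(-0.568, 0.568, -2.89)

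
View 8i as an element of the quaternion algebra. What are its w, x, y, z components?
0 + 8i + 0j + 0k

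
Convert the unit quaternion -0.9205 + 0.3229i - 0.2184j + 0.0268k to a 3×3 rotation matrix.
[[0.9032, -0.0917, 0.4194], [-0.1904, 0.79, 0.5828], [-0.3848, -0.6062, 0.6961]]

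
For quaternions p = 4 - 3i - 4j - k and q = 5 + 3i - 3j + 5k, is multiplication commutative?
No: pq = 22 - 26i - 20j + 36k ≠ 22 + 20i - 44j - 6k = qp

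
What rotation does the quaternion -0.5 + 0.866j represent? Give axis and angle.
axis = (0, 1, 0), θ = 4π/3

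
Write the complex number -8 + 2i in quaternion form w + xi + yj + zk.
-8 + 2i + 0j + 0k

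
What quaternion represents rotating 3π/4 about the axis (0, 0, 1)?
0.3827 + 0.9239k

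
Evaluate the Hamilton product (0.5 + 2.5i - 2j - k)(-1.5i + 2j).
7.75 + 1.25i + 2.5j + 2k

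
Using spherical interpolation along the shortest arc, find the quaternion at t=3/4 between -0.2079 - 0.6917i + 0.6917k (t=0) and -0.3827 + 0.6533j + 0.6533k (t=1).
-0.3719 - 0.2041i + 0.5301j + 0.7342k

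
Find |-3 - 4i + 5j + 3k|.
√59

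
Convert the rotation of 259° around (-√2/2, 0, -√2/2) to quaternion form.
-0.6361 - 0.5456i - 0.5456k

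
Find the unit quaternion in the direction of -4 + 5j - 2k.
-0.5963 + 0.7454j - 0.2981k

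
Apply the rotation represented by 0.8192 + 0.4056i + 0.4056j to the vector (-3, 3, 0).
(-1.026, 1.026, 3.987)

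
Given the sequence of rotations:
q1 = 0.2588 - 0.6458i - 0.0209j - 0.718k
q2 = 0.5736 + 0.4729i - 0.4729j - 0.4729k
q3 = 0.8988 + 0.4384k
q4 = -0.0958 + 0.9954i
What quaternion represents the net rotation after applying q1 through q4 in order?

q2 · q1 = 0.1044 + 0.0816i + 0.5106j - 0.8495k
q3 · q2 · q1 = 0.4663 - 0.1505i + 0.4947j - 0.7178k
q4 · q3 · q2 · q1 = 0.1051 + 0.4786i + 0.6671j + 0.5612k
0.1051 + 0.4786i + 0.6671j + 0.5612k


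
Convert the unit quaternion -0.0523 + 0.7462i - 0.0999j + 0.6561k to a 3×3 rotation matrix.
[[0.1191, -0.0805, 0.9896], [-0.2177, -0.9746, -0.053], [0.9687, -0.2091, -0.1336]]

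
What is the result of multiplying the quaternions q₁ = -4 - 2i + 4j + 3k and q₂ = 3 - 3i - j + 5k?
-29 + 29i + 17j + 3k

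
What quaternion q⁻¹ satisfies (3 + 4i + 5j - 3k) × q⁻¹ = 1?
0.0508 - 0.0678i - 0.0847j + 0.0508k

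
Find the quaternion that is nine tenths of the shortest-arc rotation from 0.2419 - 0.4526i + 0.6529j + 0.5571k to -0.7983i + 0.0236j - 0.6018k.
0.0369 - 0.8529i + 0.1227j - 0.506k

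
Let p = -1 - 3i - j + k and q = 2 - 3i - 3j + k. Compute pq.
-15 - i + j + 7k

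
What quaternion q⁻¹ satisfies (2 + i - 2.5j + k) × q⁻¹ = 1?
0.1633 - 0.0816i + 0.2041j - 0.0816k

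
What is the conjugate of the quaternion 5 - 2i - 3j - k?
5 + 2i + 3j + k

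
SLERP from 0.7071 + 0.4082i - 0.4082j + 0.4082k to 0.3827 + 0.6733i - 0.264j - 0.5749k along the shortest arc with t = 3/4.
0.5365 + 0.6853i - 0.3455j - 0.3511k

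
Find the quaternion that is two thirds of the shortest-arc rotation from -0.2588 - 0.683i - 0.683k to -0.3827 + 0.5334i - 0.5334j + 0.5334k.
0.178 - 0.6407i + 0.3838j - 0.6407k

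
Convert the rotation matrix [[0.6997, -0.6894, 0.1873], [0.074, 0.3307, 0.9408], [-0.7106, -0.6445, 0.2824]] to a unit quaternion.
0.7604 - 0.5212i + 0.2952j + 0.251k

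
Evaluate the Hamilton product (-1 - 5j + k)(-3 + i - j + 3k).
-5 - 15i + 17j - k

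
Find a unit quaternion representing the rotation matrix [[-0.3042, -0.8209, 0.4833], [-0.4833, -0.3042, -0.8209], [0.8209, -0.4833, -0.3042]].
0.1478 + 0.571i - 0.571j + 0.571k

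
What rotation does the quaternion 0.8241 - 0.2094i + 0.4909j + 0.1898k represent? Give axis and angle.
axis = (-0.3697, 0.8666, 0.3351), θ = 69°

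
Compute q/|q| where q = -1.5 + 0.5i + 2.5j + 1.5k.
-0.4523 + 0.1508i + 0.7538j + 0.4523k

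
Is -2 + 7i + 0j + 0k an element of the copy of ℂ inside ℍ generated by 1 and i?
Yes. The quaternion -2 + 7i has j- and k-coefficients y = z = 0, so it lies in the complex subalgebra spanned by 1 and i.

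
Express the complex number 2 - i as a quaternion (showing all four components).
2 - i + 0j + 0k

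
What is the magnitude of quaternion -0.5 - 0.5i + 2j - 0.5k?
2.179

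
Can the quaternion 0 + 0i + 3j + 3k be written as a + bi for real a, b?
No. The quaternion 3j + 3k has j-coefficient y = 3 and k-coefficient z = 3, not both zero, so it does not lie in the complex subalgebra spanned by 1 and i.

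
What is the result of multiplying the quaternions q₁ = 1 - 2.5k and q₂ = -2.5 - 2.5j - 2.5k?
-8.75 - 6.25i - 2.5j + 3.75k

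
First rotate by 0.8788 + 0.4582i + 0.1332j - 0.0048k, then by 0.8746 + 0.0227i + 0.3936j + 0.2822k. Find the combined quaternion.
0.7071 + 0.3812i + 0.5918j + 0.0665k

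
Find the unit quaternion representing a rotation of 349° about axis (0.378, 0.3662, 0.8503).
-0.9954 + 0.0362i + 0.0351j + 0.0815k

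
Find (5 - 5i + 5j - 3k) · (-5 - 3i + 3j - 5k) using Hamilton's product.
-70 - 6i - 26j - 10k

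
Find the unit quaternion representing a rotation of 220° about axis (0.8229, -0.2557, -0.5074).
-0.342 + 0.7733i - 0.2403j - 0.4768k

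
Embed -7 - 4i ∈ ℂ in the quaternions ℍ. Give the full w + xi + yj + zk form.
-7 - 4i + 0j + 0k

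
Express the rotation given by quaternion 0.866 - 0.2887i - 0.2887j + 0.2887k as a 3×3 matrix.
[[0.6666, -0.3333, -0.6667], [0.6667, 0.6666, 0.3333], [0.3333, -0.6667, 0.6666]]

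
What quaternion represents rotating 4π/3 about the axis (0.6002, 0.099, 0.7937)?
-0.5 + 0.5198i + 0.0857j + 0.6874k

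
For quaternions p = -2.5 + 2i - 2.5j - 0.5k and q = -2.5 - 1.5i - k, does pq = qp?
No: pq = 8.75 + 1.25i + 9j ≠ 8.75 - 3.75i + 3.5j + 7.5k = qp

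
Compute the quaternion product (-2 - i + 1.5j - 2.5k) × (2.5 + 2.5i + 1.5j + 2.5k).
1.5 - 3j - 16.5k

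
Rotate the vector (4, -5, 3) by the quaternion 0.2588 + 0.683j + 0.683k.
(-0.636, 3.878, -5.878)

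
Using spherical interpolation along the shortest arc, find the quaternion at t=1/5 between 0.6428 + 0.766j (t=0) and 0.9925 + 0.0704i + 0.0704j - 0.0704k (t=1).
0.7563 + 0.0157i + 0.6538j - 0.0157k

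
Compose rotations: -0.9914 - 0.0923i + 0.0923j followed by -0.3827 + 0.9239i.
0.4647 - 0.8806i - 0.0353j + 0.0853k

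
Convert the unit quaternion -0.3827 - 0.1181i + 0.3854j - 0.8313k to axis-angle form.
axis = (-0.1278, 0.4172, -0.8998), θ = 5π/4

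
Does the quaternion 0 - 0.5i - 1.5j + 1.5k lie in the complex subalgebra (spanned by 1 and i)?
No. The quaternion -0.5i - 1.5j + 1.5k has j-coefficient y = -1.5 and k-coefficient z = 1.5, not both zero, so it does not lie in the complex subalgebra spanned by 1 and i.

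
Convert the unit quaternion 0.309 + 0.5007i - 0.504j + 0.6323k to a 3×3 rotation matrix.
[[-0.3076, -0.8955, 0.3217], [-0.1139, -0.301, -0.9468], [0.9447, -0.3279, -0.0094]]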